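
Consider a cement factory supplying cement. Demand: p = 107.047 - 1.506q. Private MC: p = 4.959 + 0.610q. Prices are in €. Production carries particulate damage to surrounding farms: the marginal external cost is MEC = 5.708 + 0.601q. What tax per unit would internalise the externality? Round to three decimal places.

Social marginal cost = private MC + MEC = 10.667 + 1.211q.
Set SMC = demand: 10.667 + 1.211q = 107.047 - 1.506q → q* = 35.4729.
The Pigouvian tax equals MEC at q*: 5.708 + 0.601×35.4729 = 27.0272.

tax = €27.027 per unit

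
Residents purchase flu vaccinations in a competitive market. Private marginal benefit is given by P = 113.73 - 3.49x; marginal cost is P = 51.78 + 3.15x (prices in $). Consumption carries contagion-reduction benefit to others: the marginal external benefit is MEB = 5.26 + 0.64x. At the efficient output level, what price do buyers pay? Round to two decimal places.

P = $74.64

Social marginal benefit = demand + MEB = 118.99 - 2.85x.
Set SMB = MC: 118.99 - 2.85x = 51.78 + 3.15x → x* = 11.2017.
Consumer price on the demand curve at x*: 113.73 − 3.49×11.2017 = 74.6361.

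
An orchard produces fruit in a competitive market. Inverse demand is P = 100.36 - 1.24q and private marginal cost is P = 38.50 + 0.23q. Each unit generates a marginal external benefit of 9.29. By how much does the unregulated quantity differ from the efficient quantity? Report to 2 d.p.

6.32 units

Market equilibrium (private): 38.50 + 0.23q = 100.36 - 1.24q → q_m = 42.0816.
Social marginal cost = private MC − MEB = 29.21 + 0.23q.
Set SMC = demand: 29.21 + 0.23q = 100.36 - 1.24q → q* = 48.4014.
Gap = |42.0816 − 48.4014| = 6.3198.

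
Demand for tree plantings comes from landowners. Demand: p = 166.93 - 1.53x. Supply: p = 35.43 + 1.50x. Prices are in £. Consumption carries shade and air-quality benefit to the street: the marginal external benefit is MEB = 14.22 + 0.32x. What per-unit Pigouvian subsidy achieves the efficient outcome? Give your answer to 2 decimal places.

Social marginal benefit = demand + MEB = 181.15 - 1.21x.
Set SMB = MC: 181.15 - 1.21x = 35.43 + 1.50x → x* = 53.7712.
The Pigouvian subsidy equals MEB at x*: 14.22 + 0.32×53.7712 = 31.4268.

subsidy = £31.43 per unit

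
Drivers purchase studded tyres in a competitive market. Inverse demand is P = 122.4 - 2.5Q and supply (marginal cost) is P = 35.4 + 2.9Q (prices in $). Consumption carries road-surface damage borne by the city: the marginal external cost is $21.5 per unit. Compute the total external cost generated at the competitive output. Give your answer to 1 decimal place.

$346.4

Market equilibrium (private): 35.4 + 2.9Q = 122.4 - 2.5Q → Q_m = 16.1111.
Total external cost = MEC × Q_m = 21.5 × 16.1111 = 346.3887.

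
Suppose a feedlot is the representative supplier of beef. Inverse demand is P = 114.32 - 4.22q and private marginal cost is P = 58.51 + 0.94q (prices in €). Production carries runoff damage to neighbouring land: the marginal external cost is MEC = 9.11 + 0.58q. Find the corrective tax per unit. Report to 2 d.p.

tax = €13.83 per unit

Social marginal cost = private MC + MEC = 67.62 + 1.52q.
Set SMC = demand: 67.62 + 1.52q = 114.32 - 4.22q → q* = 8.1359.
The Pigouvian tax equals MEC at q*: 9.11 + 0.58×8.1359 = 13.8288.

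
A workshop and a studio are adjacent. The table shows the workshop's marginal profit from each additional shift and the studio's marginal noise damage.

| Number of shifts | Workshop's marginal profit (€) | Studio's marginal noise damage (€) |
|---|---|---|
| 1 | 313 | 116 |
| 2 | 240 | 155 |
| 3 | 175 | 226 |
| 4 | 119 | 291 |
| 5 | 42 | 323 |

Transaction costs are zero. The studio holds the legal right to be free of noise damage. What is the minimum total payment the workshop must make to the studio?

€271

Efficient level: marginal profit ≥ marginal noise damage through level 2, so k* = 2.
With the studio holding the right, the workshop must at least compensate total damage at k*: 116 + 155 = 271.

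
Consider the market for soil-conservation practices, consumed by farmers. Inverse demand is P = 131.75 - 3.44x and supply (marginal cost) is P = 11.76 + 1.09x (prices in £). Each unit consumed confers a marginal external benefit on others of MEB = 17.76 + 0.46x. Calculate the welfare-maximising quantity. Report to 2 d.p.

Social marginal benefit = demand + MEB = 149.51 - 2.98x.
Set SMB = MC: 149.51 - 2.98x = 11.76 + 1.09x → x* = 33.8452.

x* = 33.85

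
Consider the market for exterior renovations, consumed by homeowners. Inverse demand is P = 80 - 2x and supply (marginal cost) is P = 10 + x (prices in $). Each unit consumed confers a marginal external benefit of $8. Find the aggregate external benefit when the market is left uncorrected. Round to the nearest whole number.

$187

Market equilibrium (private): 10 + x = 80 - 2x → x_m = 23.3333.
Total external benefit = MEB × x_m = 8 × 23.3333 = 186.6664.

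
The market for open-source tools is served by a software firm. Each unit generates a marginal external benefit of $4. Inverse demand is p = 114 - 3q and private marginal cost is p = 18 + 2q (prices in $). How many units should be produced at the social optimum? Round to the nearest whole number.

q* = 20

Social marginal cost = private MC − MEB = 14 + 2q.
Set SMC = demand: 14 + 2q = 114 - 3q → q* = 20.0000.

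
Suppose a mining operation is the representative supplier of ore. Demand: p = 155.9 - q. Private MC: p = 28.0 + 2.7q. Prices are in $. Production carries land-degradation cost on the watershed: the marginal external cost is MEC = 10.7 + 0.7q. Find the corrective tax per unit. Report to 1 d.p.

Social marginal cost = private MC + MEC = 38.7 + 3.4q.
Set SMC = demand: 38.7 + 3.4q = 155.9 - q → q* = 26.6364.
The Pigouvian tax equals MEC at q*: 10.7 + 0.7×26.6364 = 29.3455.

tax = $29.3 per unit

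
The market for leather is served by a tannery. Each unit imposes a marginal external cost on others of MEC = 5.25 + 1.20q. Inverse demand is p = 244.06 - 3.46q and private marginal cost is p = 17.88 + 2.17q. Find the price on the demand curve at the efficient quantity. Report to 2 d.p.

Social marginal cost = private MC + MEC = 23.13 + 3.37q.
Set SMC = demand: 23.13 + 3.37q = 244.06 - 3.46q → q* = 32.3470.
Consumer price on the demand curve at q*: 244.06 − 3.46×32.3470 = 132.1394.

P = 132.14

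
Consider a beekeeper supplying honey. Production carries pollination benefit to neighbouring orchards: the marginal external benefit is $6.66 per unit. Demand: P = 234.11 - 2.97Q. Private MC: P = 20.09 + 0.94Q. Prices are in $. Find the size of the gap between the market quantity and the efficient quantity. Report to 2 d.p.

Market equilibrium (private): 20.09 + 0.94Q = 234.11 - 2.97Q → Q_m = 54.7366.
Social marginal cost = private MC − MEB = 13.43 + 0.94Q.
Set SMC = demand: 13.43 + 0.94Q = 234.11 - 2.97Q → Q* = 56.4399.
Gap = |54.7366 − 56.4399| = 1.7033.

1.70 units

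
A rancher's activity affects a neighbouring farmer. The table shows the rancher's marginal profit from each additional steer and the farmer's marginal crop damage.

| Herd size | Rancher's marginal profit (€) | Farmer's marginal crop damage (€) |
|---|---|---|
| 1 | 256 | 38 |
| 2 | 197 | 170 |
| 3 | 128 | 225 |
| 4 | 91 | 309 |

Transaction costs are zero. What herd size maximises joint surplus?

Bargaining reaches the level where marginal profit last exceeds marginal crop damage.
That holds through level 2 (197 ≥ 170) but not at 3 (128 < 225).

2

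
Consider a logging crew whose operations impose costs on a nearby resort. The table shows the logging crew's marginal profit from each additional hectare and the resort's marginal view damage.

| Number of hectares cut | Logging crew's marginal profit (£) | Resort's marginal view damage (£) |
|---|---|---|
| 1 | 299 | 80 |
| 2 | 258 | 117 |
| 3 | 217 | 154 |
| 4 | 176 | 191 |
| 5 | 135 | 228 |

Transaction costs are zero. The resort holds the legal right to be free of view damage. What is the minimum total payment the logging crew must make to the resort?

£351

Efficient level: marginal profit ≥ marginal view damage through level 3, so k* = 3.
With the resort holding the right, the logging crew must at least compensate total damage at k*: 80 + 117 + 154 = 351.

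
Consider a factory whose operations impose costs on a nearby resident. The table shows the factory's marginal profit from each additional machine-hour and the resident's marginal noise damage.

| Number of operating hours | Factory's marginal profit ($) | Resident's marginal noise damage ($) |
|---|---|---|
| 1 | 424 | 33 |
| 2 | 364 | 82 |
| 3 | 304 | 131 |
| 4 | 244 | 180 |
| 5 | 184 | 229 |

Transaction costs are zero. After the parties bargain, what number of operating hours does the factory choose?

4

Bargaining reaches the level where marginal profit last exceeds marginal noise damage.
That holds through level 4 (244 ≥ 180) but not at 5 (184 < 229).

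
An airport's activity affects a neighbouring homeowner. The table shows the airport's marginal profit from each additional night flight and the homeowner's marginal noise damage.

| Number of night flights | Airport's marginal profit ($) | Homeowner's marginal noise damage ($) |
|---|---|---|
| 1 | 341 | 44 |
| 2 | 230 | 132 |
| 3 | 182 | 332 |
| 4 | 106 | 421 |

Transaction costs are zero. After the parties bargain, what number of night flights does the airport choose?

2

Bargaining reaches the level where marginal profit last exceeds marginal noise damage.
That holds through level 2 (230 ≥ 132) but not at 3 (182 < 332).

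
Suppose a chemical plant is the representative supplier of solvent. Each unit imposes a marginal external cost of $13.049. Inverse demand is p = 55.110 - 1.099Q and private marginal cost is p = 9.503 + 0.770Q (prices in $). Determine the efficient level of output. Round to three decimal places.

Q* = 17.420

Social marginal cost = private MC + MEC = 22.552 + 0.770Q.
Set SMC = demand: 22.552 + 0.770Q = 55.110 - 1.099Q → Q* = 17.4200.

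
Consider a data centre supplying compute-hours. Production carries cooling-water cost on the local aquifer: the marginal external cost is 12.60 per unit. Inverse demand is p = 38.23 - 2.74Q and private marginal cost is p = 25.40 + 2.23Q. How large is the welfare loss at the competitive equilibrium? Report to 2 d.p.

Market equilibrium (private): 25.40 + 2.23Q = 38.23 - 2.74Q → Q_m = 2.5815.
Social marginal cost = private MC + MEC = 38.00 + 2.23Q.
Set SMC = demand: 38.00 + 2.23Q = 38.23 - 2.74Q → Q* = 0.0463.
The welfare-loss triangle has base |Q_m − Q*| and height MEC(Q_m) (the vertical gap between SMC and demand is zero at Q* and MEC at Q_m).
DWL = ½ × 2.5352 × 12.6000 = 15.9718.

DWL = 15.97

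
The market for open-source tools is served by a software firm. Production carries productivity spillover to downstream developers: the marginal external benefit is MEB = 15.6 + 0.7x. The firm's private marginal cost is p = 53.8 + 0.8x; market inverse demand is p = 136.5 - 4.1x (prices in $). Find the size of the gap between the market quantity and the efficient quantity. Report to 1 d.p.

6.5 units

Market equilibrium (private): 53.8 + 0.8x = 136.5 - 4.1x → x_m = 16.8776.
Social marginal cost = private MC − MEB = 38.2 + 0.1x.
Set SMC = demand: 38.2 + 0.1x = 136.5 - 4.1x → x* = 23.4048.
Gap = |16.8776 − 23.4048| = 6.5272.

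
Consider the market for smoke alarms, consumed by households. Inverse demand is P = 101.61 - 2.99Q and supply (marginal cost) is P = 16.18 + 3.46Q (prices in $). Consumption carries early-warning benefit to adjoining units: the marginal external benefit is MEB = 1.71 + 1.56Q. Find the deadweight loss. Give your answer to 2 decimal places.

DWL = $51.18

Market equilibrium (private): 16.18 + 3.46Q = 101.61 - 2.99Q → Q_m = 13.2450.
Social marginal benefit = demand + MEB = 103.32 - 1.43Q.
Set SMB = MC: 103.32 - 1.43Q = 16.18 + 3.46Q → Q* = 17.8200.
The loss is the area between SMB and MC from Q* to Q_m; with linear curves that's a triangle of height MEB(Q_m).
DWL = ½ × 4.5750 × 22.3721 = 51.1762.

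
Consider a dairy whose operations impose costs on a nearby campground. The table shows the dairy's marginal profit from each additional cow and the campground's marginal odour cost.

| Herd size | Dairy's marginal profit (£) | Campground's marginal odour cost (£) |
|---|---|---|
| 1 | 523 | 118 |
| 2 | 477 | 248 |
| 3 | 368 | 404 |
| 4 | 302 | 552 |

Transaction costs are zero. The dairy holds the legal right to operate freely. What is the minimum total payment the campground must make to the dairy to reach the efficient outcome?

Left alone the dairy would choose level 4 (marginal profit stays positive).
Efficient level: k* = 2 (marginal profit ≥ marginal odour cost through 2).
The campground must at least cover the dairy's forgone profit from cutting 4→2: 368 + 302 = 670.

£670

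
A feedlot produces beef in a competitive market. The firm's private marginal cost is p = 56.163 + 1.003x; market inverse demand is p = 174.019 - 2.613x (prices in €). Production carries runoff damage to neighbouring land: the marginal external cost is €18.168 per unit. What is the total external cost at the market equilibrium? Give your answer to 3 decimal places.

€592.148

Market equilibrium (private): 56.163 + 1.003x = 174.019 - 2.613x → x_m = 32.5929.
Total external cost = MEC × x_m = 18.168 × 32.5929 = 592.1478.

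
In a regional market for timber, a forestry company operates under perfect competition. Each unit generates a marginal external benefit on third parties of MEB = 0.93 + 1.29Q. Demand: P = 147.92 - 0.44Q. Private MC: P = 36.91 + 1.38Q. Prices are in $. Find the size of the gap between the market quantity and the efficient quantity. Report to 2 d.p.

150.21 units

Market equilibrium (private): 36.91 + 1.38Q = 147.92 - 0.44Q → Q_m = 60.9945.
Social marginal cost = private MC − MEB = 35.98 + 0.09Q.
Set SMC = demand: 35.98 + 0.09Q = 147.92 - 0.44Q → Q* = 211.2075.
Gap = |60.9945 − 211.2075| = 150.2130.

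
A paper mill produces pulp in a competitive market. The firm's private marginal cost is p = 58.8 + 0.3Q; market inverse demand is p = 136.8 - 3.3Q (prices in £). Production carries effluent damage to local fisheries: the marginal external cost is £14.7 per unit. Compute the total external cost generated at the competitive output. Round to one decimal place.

£318.5

Market equilibrium (private): 58.8 + 0.3Q = 136.8 - 3.3Q → Q_m = 21.6667.
Total external cost = MEC × Q_m = 14.7 × 21.6667 = 318.5005.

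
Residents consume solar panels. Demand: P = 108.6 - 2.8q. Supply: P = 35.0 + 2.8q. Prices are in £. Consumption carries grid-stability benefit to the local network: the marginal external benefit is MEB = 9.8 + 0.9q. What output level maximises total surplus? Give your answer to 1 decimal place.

Social marginal benefit = demand + MEB = 118.4 - 1.9q.
Set SMB = MC: 118.4 - 1.9q = 35.0 + 2.8q → q* = 17.7447.

q* = 17.7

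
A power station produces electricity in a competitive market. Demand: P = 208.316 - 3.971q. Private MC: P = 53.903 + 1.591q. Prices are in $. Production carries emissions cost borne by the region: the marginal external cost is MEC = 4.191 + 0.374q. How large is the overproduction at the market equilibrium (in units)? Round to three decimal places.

Market equilibrium (private): 53.903 + 1.591q = 208.316 - 3.971q → q_m = 27.7621.
Social marginal cost = private MC + MEC = 58.094 + 1.965q.
Set SMC = demand: 58.094 + 1.965q = 208.316 - 3.971q → q* = 25.3069.
Gap = |27.7621 − 25.3069| = 2.4552.

2.455 units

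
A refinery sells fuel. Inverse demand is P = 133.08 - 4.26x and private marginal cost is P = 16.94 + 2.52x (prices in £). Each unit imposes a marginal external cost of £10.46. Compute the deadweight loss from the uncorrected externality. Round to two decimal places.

Market equilibrium (private): 16.94 + 2.52x = 133.08 - 4.26x → x_m = 17.1298.
Social marginal cost = private MC + MEC = 27.40 + 2.52x.
Set SMC = demand: 27.40 + 2.52x = 133.08 - 4.26x → x* = 15.5870.
Between x* and x_m the wedge SMC − demand runs linearly from 0 to MEC(x_m), so the loss is a triangle.
DWL = ½ × 1.5428 × 10.4600 = 8.0688.

DWL = £8.07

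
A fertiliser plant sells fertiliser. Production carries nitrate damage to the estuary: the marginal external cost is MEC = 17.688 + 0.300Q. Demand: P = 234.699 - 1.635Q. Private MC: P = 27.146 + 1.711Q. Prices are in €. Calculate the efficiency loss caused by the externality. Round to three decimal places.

DWL = €180.674

Market equilibrium (private): 27.146 + 1.711Q = 234.699 - 1.635Q → Q_m = 62.0302.
Social marginal cost = private MC + MEC = 44.834 + 2.011Q.
Set SMC = demand: 44.834 + 2.011Q = 234.699 - 1.635Q → Q* = 52.0749.
Between Q* and Q_m the wedge SMC − demand runs linearly from 0 to MEC(Q_m), so the loss is a triangle.
DWL = ½ × 9.9553 × 36.2971 = 180.6743.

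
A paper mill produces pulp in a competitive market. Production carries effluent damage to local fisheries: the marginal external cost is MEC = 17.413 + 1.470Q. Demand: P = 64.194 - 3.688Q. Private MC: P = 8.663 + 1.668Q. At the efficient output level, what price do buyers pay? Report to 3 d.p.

P = 43.599

Social marginal cost = private MC + MEC = 26.076 + 3.138Q.
Set SMC = demand: 26.076 + 3.138Q = 64.194 - 3.688Q → Q* = 5.5842.
Consumer price on the demand curve at Q*: 64.194 − 3.688×5.5842 = 43.5995.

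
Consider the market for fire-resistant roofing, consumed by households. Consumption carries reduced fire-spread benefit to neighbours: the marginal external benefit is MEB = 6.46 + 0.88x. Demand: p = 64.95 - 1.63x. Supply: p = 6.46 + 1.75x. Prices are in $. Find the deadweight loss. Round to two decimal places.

Market equilibrium (private): 6.46 + 1.75x = 64.95 - 1.63x → x_m = 17.3047.
Social marginal benefit = demand + MEB = 71.41 - 0.75x.
Set SMB = MC: 71.41 - 0.75x = 6.46 + 1.75x → x* = 25.9800.
The welfare-loss triangle has base |x_m − x*| and height MEB(x_m) (the vertical gap between SMB and MC is zero at x* and MEB at x_m).
DWL = ½ × 8.6753 × 21.6882 = 94.0758.

DWL = $94.08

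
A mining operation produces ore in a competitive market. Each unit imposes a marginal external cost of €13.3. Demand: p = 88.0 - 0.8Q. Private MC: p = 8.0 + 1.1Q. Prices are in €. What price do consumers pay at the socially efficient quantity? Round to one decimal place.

Social marginal cost = private MC + MEC = 21.3 + 1.1Q.
Set SMC = demand: 21.3 + 1.1Q = 88.0 - 0.8Q → Q* = 35.1053.
Consumer price on the demand curve at Q*: 88.0 − 0.8×35.1053 = 59.9158.

P = €59.9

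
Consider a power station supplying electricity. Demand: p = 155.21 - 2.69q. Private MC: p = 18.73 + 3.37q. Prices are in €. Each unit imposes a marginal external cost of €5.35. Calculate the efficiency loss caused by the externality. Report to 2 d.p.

Market equilibrium (private): 18.73 + 3.37q = 155.21 - 2.69q → q_m = 22.5215.
Social marginal cost = private MC + MEC = 24.08 + 3.37q.
Set SMC = demand: 24.08 + 3.37q = 155.21 - 2.69q → q* = 21.6386.
The welfare-loss triangle has base |q_m − q*| and height MEC(q_m) (the vertical gap between SMC and demand is zero at q* and MEC at q_m).
DWL = ½ × 0.8829 × 5.3500 = 2.3618.

DWL = €2.36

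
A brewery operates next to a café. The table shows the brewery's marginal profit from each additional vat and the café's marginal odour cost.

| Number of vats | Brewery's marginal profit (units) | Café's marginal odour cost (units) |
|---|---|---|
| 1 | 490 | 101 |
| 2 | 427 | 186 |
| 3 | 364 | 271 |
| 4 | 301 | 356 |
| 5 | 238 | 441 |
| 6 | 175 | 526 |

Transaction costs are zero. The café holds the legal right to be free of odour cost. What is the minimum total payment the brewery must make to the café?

558

Efficient level: marginal profit ≥ marginal odour cost through level 3, so k* = 3.
With the café holding the right, the brewery must at least compensate total damage at k*: 101 + 186 + 271 = 558.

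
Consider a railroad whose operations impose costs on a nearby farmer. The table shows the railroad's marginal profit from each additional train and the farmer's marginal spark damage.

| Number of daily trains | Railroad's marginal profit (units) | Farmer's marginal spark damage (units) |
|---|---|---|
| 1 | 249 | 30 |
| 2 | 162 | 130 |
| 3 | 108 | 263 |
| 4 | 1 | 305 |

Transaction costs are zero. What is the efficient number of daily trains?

2

Bargaining reaches the level where marginal profit last exceeds marginal spark damage.
That holds through level 2 (162 ≥ 130) but not at 3 (108 < 263).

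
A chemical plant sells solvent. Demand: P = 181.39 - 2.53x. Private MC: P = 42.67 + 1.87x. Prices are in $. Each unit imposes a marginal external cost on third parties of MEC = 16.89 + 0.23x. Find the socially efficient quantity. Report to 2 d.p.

Social marginal cost = private MC + MEC = 59.56 + 2.10x.
Set SMC = demand: 59.56 + 2.10x = 181.39 - 2.53x → x* = 26.3132.

x* = 26.31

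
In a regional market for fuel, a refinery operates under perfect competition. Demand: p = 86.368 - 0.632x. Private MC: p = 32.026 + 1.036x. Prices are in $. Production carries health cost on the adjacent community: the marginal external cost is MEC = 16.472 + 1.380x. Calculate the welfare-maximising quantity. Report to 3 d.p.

x* = 12.425

Social marginal cost = private MC + MEC = 48.498 + 2.416x.
Set SMC = demand: 48.498 + 2.416x = 86.368 - 0.632x → x* = 12.4245.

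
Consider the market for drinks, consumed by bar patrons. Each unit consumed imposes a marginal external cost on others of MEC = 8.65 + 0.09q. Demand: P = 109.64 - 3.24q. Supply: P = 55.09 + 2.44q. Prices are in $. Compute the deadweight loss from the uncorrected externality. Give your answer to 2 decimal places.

Market equilibrium (private): 55.09 + 2.44q = 109.64 - 3.24q → q_m = 9.6039.
Social marginal benefit = demand − MEC = 100.99 - 3.33q.
Set SMB = MC: 100.99 - 3.33q = 55.09 + 2.44q → q* = 7.9549.
Between q* and q_m the wedge MC − SMB runs linearly from 0 to MEC(q_m), so the loss is a triangle.
DWL = ½ × 1.6490 × 9.5143 = 7.8445.

DWL = $7.84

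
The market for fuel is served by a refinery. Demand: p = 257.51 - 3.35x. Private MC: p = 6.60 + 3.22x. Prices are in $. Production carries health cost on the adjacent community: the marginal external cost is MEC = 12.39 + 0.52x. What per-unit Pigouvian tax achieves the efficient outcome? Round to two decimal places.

Social marginal cost = private MC + MEC = 18.99 + 3.74x.
Set SMC = demand: 18.99 + 3.74x = 257.51 - 3.35x → x* = 33.6417.
The Pigouvian tax equals MEC at x*: 12.39 + 0.52×33.6417 = 29.8837.

tax = $29.88 per unit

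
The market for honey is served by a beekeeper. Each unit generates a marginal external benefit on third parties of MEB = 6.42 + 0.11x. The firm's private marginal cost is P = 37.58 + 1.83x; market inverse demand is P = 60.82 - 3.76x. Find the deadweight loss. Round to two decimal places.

Market equilibrium (private): 37.58 + 1.83x = 60.82 - 3.76x → x_m = 4.1574.
Social marginal cost = private MC − MEB = 31.16 + 1.72x.
Set SMC = demand: 31.16 + 1.72x = 60.82 - 3.76x → x* = 5.4124.
Height of the DWL triangle at x_m is demand(x_m) − SMC(x_m) = MEB(x_m) = 6.8773.
DWL = ½ × 1.2550 × 6.8773 = 4.3155.

DWL = 4.32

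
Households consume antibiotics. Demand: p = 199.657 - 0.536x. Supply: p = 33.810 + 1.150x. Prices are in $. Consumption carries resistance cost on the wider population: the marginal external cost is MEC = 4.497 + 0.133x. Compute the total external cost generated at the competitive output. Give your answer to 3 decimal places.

Market equilibrium (private): 33.810 + 1.150x = 199.657 - 0.536x → x_m = 98.3671.
Total external cost = ∫₀^{x_m} (4.497 + 0.133x) dx = 4.497×98.3671 + ½×0.133×98.3671² = 1085.8166.

$1085.817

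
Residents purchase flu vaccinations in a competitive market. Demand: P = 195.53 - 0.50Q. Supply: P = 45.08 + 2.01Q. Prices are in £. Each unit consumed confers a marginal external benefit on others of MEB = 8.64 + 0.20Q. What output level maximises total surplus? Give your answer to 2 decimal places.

Q* = 68.87

Social marginal benefit = demand + MEB = 204.17 - 0.30Q.
Set SMB = MC: 204.17 - 0.30Q = 45.08 + 2.01Q → Q* = 68.8701.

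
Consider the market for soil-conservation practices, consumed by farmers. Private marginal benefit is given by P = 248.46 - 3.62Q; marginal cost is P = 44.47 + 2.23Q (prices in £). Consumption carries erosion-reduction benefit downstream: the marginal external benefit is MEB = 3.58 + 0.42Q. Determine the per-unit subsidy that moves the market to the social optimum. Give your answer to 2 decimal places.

subsidy = £19.64 per unit

Social marginal benefit = demand + MEB = 252.04 - 3.20Q.
Set SMB = MC: 252.04 - 3.20Q = 44.47 + 2.23Q → Q* = 38.2265.
The Pigouvian subsidy equals MEB at Q*: 3.58 + 0.42×38.2265 = 19.6351.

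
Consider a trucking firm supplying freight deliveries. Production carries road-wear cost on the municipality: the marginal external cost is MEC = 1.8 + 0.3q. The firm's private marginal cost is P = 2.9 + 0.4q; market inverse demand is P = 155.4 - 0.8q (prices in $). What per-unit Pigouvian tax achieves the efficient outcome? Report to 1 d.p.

Social marginal cost = private MC + MEC = 4.7 + 0.7q.
Set SMC = demand: 4.7 + 0.7q = 155.4 - 0.8q → q* = 100.4667.
The Pigouvian tax equals MEC at q*: 1.8 + 0.3×100.4667 = 31.9400.

tax = $31.9 per unit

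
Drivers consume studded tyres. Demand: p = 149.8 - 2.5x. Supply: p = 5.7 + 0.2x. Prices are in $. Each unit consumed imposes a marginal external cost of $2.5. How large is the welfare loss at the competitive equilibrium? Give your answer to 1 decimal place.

DWL = $1.2

Market equilibrium (private): 5.7 + 0.2x = 149.8 - 2.5x → x_m = 53.3704.
Social marginal benefit = demand − MEC = 147.3 - 2.5x.
Set SMB = MC: 147.3 - 2.5x = 5.7 + 0.2x → x* = 52.4444.
The loss is the area between SMB and MC from x* to x_m; with linear curves that's a triangle of height MEC(x_m).
DWL = ½ × 0.9260 × 2.5000 = 1.1575.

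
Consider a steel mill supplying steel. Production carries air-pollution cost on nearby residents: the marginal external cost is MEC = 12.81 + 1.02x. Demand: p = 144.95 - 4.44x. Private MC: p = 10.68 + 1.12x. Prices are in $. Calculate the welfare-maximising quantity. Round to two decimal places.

Social marginal cost = private MC + MEC = 23.49 + 2.14x.
Set SMC = demand: 23.49 + 2.14x = 144.95 - 4.44x → x* = 18.4590.

x* = 18.46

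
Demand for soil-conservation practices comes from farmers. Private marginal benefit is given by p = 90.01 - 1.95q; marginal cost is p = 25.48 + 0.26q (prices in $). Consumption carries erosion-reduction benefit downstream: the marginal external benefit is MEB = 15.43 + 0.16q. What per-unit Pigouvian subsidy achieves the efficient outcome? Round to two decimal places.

Social marginal benefit = demand + MEB = 105.44 - 1.79q.
Set SMB = MC: 105.44 - 1.79q = 25.48 + 0.26q → q* = 39.0049.
The Pigouvian subsidy equals MEB at q*: 15.43 + 0.16×39.0049 = 21.6708.

subsidy = $21.67 per unit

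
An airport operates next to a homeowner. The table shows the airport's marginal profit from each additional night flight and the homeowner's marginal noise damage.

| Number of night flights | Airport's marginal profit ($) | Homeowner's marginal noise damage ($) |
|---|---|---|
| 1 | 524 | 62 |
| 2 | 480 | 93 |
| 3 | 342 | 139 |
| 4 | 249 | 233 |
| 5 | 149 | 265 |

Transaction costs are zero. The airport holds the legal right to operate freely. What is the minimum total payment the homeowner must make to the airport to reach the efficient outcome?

Left alone the airport would choose level 5 (marginal profit stays positive).
Efficient level: k* = 4 (marginal profit ≥ marginal noise damage through 4).
The homeowner must at least cover the airport's forgone profit from cutting 5→4: 149 = 149.

$149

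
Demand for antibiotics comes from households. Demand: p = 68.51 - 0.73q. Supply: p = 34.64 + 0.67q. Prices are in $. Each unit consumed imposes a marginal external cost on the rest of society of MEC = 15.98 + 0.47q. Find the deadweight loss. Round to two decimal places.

DWL = $200.02

Market equilibrium (private): 34.64 + 0.67q = 68.51 - 0.73q → q_m = 24.1929.
Social marginal benefit = demand − MEC = 52.53 - 1.20q.
Set SMB = MC: 52.53 - 1.20q = 34.64 + 0.67q → q* = 9.5668.
The loss is the area between SMB and MC from q* to q_m; with linear curves that's a triangle of height MEC(q_m).
DWL = ½ × 14.6261 × 27.3506 = 200.0163.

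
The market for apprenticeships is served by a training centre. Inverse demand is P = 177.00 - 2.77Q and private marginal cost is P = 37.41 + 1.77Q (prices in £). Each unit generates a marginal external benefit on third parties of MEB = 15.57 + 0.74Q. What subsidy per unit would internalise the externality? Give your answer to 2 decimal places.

subsidy = £45.79 per unit

Social marginal cost = private MC − MEB = 21.84 + 1.03Q.
Set SMC = demand: 21.84 + 1.03Q = 177.00 - 2.77Q → Q* = 40.8316.
The Pigouvian subsidy equals MEB at Q*: 15.57 + 0.74×40.8316 = 45.7854.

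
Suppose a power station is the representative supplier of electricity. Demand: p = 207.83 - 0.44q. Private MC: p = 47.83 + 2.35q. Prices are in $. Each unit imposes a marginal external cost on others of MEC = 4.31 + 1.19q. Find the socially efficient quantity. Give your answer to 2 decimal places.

q* = 39.12

Social marginal cost = private MC + MEC = 52.14 + 3.54q.
Set SMC = demand: 52.14 + 3.54q = 207.83 - 0.44q → q* = 39.1181.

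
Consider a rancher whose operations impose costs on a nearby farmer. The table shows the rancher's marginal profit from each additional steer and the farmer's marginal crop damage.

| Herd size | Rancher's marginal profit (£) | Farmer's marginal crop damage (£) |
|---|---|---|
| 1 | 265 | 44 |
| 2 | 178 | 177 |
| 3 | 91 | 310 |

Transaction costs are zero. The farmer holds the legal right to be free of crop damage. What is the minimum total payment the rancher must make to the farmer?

Efficient level: marginal profit ≥ marginal crop damage through level 2, so k* = 2.
With the farmer holding the right, the rancher must at least compensate total damage at k*: 44 + 177 = 221.

£221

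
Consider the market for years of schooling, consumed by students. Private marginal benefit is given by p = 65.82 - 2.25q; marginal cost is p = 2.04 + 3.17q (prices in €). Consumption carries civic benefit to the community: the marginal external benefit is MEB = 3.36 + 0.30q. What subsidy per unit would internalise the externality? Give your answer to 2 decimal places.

Social marginal benefit = demand + MEB = 69.18 - 1.95q.
Set SMB = MC: 69.18 - 1.95q = 2.04 + 3.17q → q* = 13.1133.
The Pigouvian subsidy equals MEB at q*: 3.36 + 0.30×13.1133 = 7.2940.

subsidy = €7.29 per unit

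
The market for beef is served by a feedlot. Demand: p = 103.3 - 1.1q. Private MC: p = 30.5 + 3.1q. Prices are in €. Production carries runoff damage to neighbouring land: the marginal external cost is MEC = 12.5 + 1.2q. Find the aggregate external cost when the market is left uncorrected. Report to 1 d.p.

€396.9

Market equilibrium (private): 30.5 + 3.1q = 103.3 - 1.1q → q_m = 17.3333.
Total external cost = ∫₀^{q_m} (12.5 + 1.2q) dq = 12.5×17.3333 + ½×1.2×17.3333² = 396.9322.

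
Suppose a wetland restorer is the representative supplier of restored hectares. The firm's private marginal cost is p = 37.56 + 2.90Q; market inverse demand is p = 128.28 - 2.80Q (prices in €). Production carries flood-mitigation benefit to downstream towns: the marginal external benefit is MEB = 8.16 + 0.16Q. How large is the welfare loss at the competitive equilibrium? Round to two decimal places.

DWL = €10.35

Market equilibrium (private): 37.56 + 2.90Q = 128.28 - 2.80Q → Q_m = 15.9158.
Social marginal cost = private MC − MEB = 29.40 + 2.74Q.
Set SMC = demand: 29.40 + 2.74Q = 128.28 - 2.80Q → Q* = 17.8484.
Height of the DWL triangle at Q_m is demand(Q_m) − SMC(Q_m) = MEB(Q_m) = 10.7065.
DWL = ½ × 1.9326 × 10.7065 = 10.3457.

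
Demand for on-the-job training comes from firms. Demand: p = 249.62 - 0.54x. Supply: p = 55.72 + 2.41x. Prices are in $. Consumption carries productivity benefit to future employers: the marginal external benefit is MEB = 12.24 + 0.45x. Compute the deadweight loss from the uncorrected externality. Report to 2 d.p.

Market equilibrium (private): 55.72 + 2.41x = 249.62 - 0.54x → x_m = 65.7288.
Social marginal benefit = demand + MEB = 261.86 - 0.09x.
Set SMB = MC: 261.86 - 0.09x = 55.72 + 2.41x → x* = 82.4560.
The loss is the area between SMB and MC from x* to x_m; with linear curves that's a triangle of height MEB(x_m).
DWL = ½ × 16.7272 × 41.8180 = 349.7490.

DWL = $349.75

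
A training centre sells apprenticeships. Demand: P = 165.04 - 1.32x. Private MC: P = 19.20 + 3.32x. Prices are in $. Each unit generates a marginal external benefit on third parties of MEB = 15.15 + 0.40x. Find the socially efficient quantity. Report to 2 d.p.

x* = 37.97

Social marginal cost = private MC − MEB = 4.05 + 2.92x.
Set SMC = demand: 4.05 + 2.92x = 165.04 - 1.32x → x* = 37.9693.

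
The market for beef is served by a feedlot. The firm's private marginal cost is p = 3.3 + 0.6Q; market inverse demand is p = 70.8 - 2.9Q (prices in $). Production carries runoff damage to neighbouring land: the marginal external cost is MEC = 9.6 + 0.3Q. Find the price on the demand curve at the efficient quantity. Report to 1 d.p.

Social marginal cost = private MC + MEC = 12.9 + 0.9Q.
Set SMC = demand: 12.9 + 0.9Q = 70.8 - 2.9Q → Q* = 15.2368.
Consumer price on the demand curve at Q*: 70.8 − 2.9×15.2368 = 26.6133.

P = $26.6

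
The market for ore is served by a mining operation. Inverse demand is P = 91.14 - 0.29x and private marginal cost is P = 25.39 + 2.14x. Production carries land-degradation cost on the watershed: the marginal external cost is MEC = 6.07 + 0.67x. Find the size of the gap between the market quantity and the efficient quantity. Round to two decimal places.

Market equilibrium (private): 25.39 + 2.14x = 91.14 - 0.29x → x_m = 27.0576.
Social marginal cost = private MC + MEC = 31.46 + 2.81x.
Set SMC = demand: 31.46 + 2.81x = 91.14 - 0.29x → x* = 19.2516.
Gap = |27.0576 − 19.2516| = 7.8060.

7.81 units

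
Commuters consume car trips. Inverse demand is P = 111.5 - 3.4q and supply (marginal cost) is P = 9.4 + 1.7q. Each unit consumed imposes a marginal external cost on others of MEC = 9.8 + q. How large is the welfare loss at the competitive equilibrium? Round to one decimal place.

DWL = 72.9

Market equilibrium (private): 9.4 + 1.7q = 111.5 - 3.4q → q_m = 20.0196.
Social marginal benefit = demand − MEC = 101.7 - 4.4q.
Set SMB = MC: 101.7 - 4.4q = 9.4 + 1.7q → q* = 15.1311.
The loss is the area between SMB and MC from q* to q_m; with linear curves that's a triangle of height MEC(q_m).
DWL = ½ × 4.8885 × 29.8196 = 72.8866.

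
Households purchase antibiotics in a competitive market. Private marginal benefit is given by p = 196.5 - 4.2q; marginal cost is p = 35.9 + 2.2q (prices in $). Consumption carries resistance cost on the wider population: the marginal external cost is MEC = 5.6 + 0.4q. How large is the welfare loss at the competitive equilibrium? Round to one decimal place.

Market equilibrium (private): 35.9 + 2.2q = 196.5 - 4.2q → q_m = 25.0938.
Social marginal benefit = demand − MEC = 190.9 - 4.6q.
Set SMB = MC: 190.9 - 4.6q = 35.9 + 2.2q → q* = 22.7941.
Between q* and q_m the wedge MC − SMB runs linearly from 0 to MEC(q_m), so the loss is a triangle.
DWL = ½ × 2.2997 × 15.6375 = 17.9808.

DWL = $18.0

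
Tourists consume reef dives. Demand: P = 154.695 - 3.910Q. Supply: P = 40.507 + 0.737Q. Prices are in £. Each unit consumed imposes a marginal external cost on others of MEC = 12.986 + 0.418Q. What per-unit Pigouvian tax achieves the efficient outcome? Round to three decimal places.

Social marginal benefit = demand − MEC = 141.709 - 4.328Q.
Set SMB = MC: 141.709 - 4.328Q = 40.507 + 0.737Q → Q* = 19.9807.
The Pigouvian tax equals MEC at Q*: 12.986 + 0.418×19.9807 = 21.3379.

tax = £21.338 per unit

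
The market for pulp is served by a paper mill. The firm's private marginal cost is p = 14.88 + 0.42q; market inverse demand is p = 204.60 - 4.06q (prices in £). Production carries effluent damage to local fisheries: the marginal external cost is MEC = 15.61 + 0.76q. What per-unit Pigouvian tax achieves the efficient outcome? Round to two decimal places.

Social marginal cost = private MC + MEC = 30.49 + 1.18q.
Set SMC = demand: 30.49 + 1.18q = 204.60 - 4.06q → q* = 33.2271.
The Pigouvian tax equals MEC at q*: 15.61 + 0.76×33.2271 = 40.8626.

tax = £40.86 per unit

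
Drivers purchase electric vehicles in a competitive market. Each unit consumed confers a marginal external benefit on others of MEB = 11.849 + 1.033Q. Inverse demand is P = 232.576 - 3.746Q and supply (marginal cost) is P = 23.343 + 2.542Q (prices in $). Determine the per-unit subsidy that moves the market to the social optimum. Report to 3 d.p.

Social marginal benefit = demand + MEB = 244.425 - 2.713Q.
Set SMB = MC: 244.425 - 2.713Q = 23.343 + 2.542Q → Q* = 42.0708.
The Pigouvian subsidy equals MEB at Q*: 11.849 + 1.033×42.0708 = 55.3081.

subsidy = $55.308 per unit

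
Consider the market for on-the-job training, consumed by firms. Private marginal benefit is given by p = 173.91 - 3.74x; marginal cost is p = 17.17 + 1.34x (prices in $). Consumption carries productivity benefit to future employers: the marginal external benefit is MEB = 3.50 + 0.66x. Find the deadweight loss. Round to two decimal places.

DWL = $64.42

Market equilibrium (private): 17.17 + 1.34x = 173.91 - 3.74x → x_m = 30.8543.
Social marginal benefit = demand + MEB = 177.41 - 3.08x.
Set SMB = MC: 177.41 - 3.08x = 17.17 + 1.34x → x* = 36.2534.
Height of the DWL triangle at x_m is SMB(x_m) − MC(x_m) = MEB(x_m) = 23.8639.
DWL = ½ × 5.3991 × 23.8639 = 64.4218.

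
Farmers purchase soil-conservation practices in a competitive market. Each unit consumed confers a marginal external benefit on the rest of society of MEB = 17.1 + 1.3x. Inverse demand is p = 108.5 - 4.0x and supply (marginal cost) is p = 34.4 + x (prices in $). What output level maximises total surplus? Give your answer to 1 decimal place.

Social marginal benefit = demand + MEB = 125.6 - 2.7x.
Set SMB = MC: 125.6 - 2.7x = 34.4 + x → x* = 24.6486.

x* = 24.6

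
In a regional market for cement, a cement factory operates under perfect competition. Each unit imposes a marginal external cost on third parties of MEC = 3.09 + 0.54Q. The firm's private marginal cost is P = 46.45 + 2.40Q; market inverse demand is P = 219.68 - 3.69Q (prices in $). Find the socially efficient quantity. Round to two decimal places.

Q* = 25.66

Social marginal cost = private MC + MEC = 49.54 + 2.94Q.
Set SMC = demand: 49.54 + 2.94Q = 219.68 - 3.69Q → Q* = 25.6621.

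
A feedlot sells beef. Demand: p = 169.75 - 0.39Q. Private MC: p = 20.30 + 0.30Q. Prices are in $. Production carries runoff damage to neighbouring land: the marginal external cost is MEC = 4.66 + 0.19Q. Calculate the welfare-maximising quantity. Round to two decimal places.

Social marginal cost = private MC + MEC = 24.96 + 0.49Q.
Set SMC = demand: 24.96 + 0.49Q = 169.75 - 0.39Q → Q* = 164.5341.

Q* = 164.53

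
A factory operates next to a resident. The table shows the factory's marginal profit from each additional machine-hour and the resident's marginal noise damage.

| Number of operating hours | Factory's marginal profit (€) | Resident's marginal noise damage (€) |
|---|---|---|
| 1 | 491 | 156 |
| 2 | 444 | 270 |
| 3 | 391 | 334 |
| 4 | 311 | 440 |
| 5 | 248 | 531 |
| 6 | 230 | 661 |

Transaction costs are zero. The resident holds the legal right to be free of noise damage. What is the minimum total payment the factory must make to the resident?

Efficient level: marginal profit ≥ marginal noise damage through level 3, so k* = 3.
With the resident holding the right, the factory must at least compensate total damage at k*: 156 + 270 + 334 = 760.

€760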